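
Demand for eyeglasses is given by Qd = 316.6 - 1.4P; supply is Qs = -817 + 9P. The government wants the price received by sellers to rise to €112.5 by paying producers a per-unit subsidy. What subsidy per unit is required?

Required subsidy s = €26 per unit

At a seller price of 112.5, quantity supplied is -817 + 9·112.5 = 195.5.
Buyers absorb 195.5 only when they pay Pb with 316.6 − 1.4·Pb = 195.5, i.e. Pb = 86.5.
s = Ps − Pb = 112.5 − 86.5 = 26.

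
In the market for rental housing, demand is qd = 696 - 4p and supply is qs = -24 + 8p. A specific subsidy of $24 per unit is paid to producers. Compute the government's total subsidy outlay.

Pre-subsidy: 696 - 4p = -24 + 8p gives p* = 60, q* = 456.
With the subsidy, sellers receive ps = pb + 24 for each unit, where pb is the price buyers pay.
Supply in terms of pb becomes qs = -24 + 8(pb + 24) = 168 + 8pb. Setting this equal to demand: 696 - 4pb = 168 + 8pb, so pb = 44.
Sellers receive ps = 44 + 24 = 68; q' = 696 − 4·44 = 520.
Government outlay = subsidy × quantity = 24 × 520 = 12480.

Government cost = $12480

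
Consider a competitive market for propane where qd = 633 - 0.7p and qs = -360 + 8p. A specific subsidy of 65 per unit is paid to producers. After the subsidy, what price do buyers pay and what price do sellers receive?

Pre-subsidy: 633 - 0.7p = -360 + 8p gives p* = 3310/29, q* = 16040/29.
With the subsidy, sellers receive ps = pb + 65 for each unit, where pb is the price buyers pay.
Supply in terms of pb becomes qs = -360 + 8(pb + 65) = 160 + 8pb. Setting this equal to demand: 633 - 0.7pb = 160 + 8pb, so pb = 4730/87.
Sellers receive ps = 4730/87 + 65 = 10385/87; q' = 633 − 0.7·(4730/87) = 51760/87.

Buyers pay 4730/87; sellers receive 10385/87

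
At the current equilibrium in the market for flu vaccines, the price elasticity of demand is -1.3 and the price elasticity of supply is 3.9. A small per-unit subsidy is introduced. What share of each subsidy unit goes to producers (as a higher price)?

Producer share = 0.25

For a small subsidy around the equilibrium, the benefit split depends on the relative slopes, which at a point are proportional to the elasticities.
Buyer share = εs/(εs + |εd|) = 3.9/(3.9 + 1.3) = 0.75; seller share = |εd|/(εs + |εd|) = 0.25.
So producers capture 0.25 of the subsidy.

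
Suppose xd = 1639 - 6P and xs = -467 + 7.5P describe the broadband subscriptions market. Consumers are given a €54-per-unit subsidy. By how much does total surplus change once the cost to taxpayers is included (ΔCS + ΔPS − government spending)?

Pre-subsidy: 1639 - 6P = -467 + 7.5P gives P* = 156, x* = 703.
With the rebate, buyers effectively pay Pb = Ps − 54, where Ps is the price sellers receive.
Demand in terms of Ps becomes xd = 1639 − 6(Ps − 54) = 1963 - 6Ps. Setting this equal to supply: 1963 - 6Ps = -467 + 7.5Ps, so Ps = 180.
Buyers pay Pb = 180 − 54 = 126; x' = -467 + 7.5·180 = 883.
ΔCS = ½(703 + 883)(156 − 126) = 23790; ΔPS = ½(703 + 883)(180 − 156) = 19032.
Government spending = 54 × 883 = 47682.
Net change = 23790 + 19032 − 47682 = -4860. The loss equals the DWL triangle ½·54·180.

Net change in total surplus = -€4860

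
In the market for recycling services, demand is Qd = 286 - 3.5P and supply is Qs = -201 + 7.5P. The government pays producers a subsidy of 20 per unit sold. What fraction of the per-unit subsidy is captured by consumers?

Pre-subsidy: 286 - 3.5P = -201 + 7.5P gives P* = 487/11, Q* = 2883/22.
With the subsidy, sellers receive Ps = Pb + 20 for each unit, where Pb is the price buyers pay.
Supply in terms of Pb becomes Qs = -201 + 7.5(Pb + 20) = -51 + 7.5Pb. Setting this equal to demand: 286 - 3.5Pb = -51 + 7.5Pb, so Pb = 337/11.
Sellers receive Ps = 337/11 + 20 = 557/11; Q' = 286 − 3.5·(337/11) = 3933/22.
Buyers' price falls by P* − Pb = 487/11 − 337/11 = 150/11; sellers' price rises by Ps − P* = 557/11 − 487/11 = 70/11.
So consumers capture (150/11)/20 = 15/22 of each unit of subsidy.

Consumer share = 15/22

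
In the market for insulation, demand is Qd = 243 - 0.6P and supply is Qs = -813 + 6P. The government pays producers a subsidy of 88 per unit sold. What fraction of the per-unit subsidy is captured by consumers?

Consumer share = 10/11

Pre-subsidy: 243 - 0.6P = -813 + 6P gives P* = 160, Q* = 147.
With the subsidy, sellers receive Ps = Pb + 88 for each unit, where Pb is the price buyers pay.
Supply in terms of Pb becomes Qs = -813 + 6(Pb + 88) = -285 + 6Pb. Setting this equal to demand: 243 - 0.6Pb = -285 + 6Pb, so Pb = 80.
Sellers receive Ps = 80 + 88 = 168; Q' = 243 − 0.6·80 = 195.
Buyers' price falls by P* − Pb = 160 − 80 = 80; sellers' price rises by Ps − P* = 168 − 160 = 8.
So consumers capture 80/88 = 10/11 of each unit of subsidy.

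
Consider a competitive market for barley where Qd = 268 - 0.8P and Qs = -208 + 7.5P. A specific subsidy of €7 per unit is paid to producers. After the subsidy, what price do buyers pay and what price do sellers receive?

Pre-subsidy: 268 - 0.8P = -208 + 7.5P gives P* = 4760/83, Q* = 18436/83.
With the subsidy, sellers receive Ps = Pb + 7 for each unit, where Pb is the price buyers pay.
Supply in terms of Pb becomes Qs = -208 + 7.5(Pb + 7) = -155.5 + 7.5Pb. Setting this equal to demand: 268 - 0.8Pb = -155.5 + 7.5Pb, so Pb = 4235/83.
Sellers receive Ps = 4235/83 + 7 = 4816/83; Q' = 268 − 0.8·(4235/83) = 18856/83.

Buyers pay 4235/83; sellers receive 4816/83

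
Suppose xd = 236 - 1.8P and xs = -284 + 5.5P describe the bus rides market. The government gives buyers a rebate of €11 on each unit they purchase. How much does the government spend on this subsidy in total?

Government cost = 98527/73

Pre-subsidy: 236 - 1.8P = -284 + 5.5P gives P* = 5200/73, x* = 7868/73.
With the rebate, buyers effectively pay Pb = Ps − 11, where Ps is the price sellers receive.
Demand in terms of Ps becomes xd = 236 − 1.8(Ps − 11) = 255.8 - 1.8Ps. Setting this equal to supply: 255.8 - 1.8Ps = -284 + 5.5Ps, so Ps = 5398/73.
Buyers pay Pb = 5398/73 − 11 = 4595/73; x' = -284 + 5.5·(5398/73) = 8957/73.
Government outlay = subsidy × quantity = 11 × 8957/73 = 98527/73.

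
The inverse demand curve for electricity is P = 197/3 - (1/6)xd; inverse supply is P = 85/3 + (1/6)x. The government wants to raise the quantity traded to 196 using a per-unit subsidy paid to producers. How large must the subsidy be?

At x = 196, from the demand curve buyers pay Pb = 197/3 − (1/6)·196 = 33; from the supply curve sellers need Ps = 85/3 + (1/6)·196 = 61.
The subsidy must fill the gap: s = Ps − Pb = 61 − 33 = 28.

Required subsidy s = 28 per unit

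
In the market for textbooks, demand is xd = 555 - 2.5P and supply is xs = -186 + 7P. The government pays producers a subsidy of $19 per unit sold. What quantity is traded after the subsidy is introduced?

Pre-subsidy: 555 - 2.5P = -186 + 7P gives P* = 78, x* = 360.
With the subsidy, sellers receive Ps = Pb + 19 for each unit, where Pb is the price buyers pay.
Supply in terms of Pb becomes xs = -186 + 7(Pb + 19) = -53 + 7Pb. Setting this equal to demand: 555 - 2.5Pb = -53 + 7Pb, so Pb = 64.
Sellers receive Ps = 64 + 19 = 83; x' = 555 − 2.5·64 = 395.

x' = 395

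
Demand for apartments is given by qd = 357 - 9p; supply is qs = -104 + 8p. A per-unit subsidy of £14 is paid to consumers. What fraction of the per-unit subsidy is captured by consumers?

Pre-subsidy: 357 - 9p = -104 + 8p gives p* = 461/17, q* = 1920/17.
With the rebate, buyers effectively pay pb = ps − 14, where ps is the price sellers receive.
Demand in terms of ps becomes qd = 357 − 9(ps − 14) = 483 - 9ps. Setting this equal to supply: 483 - 9ps = -104 + 8ps, so ps = 587/17.
Buyers pay pb = 587/17 − 14 = 349/17; q' = -104 + 8·(587/17) = 2928/17.
Buyers' price falls by p* − pb = 461/17 − 349/17 = 112/17; sellers' price rises by ps − p* = 587/17 − 461/17 = 126/17.
So consumers capture (112/17)/14 = 8/17 of each unit of subsidy.

Consumer share = 8/17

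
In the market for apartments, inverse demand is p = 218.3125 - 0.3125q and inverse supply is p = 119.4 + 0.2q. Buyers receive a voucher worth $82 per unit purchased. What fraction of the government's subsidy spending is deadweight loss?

DWL / government spending = 80/353

Pre-subsidy: 218.3125 - 0.3125q = 119.4 + 0.2q gives q* = 193 and p* = 158.
With the rebate, buyers effectively pay pb = ps − 82, where ps is the price sellers receive.
On the curves, pb = 218.3125 - 0.3125q and ps = 119.4 + 0.2q; the wedge ps − pb = 82 gives 119.4 + 0.2q − (218.3125 - 0.3125q) = 82, so q' = 353.
Then pb = 218.3125 − 0.3125·353 = 108 and ps = 119.4 + 0.2·353 = 190.
ΔCS = ½(193 + 353)(158 − 108) = 13650; ΔPS = ½(193 + 353)(190 − 158) = 8736.
Government spending = 82 × 353 = 28946.
DWL = ½ × 82 × (353 − 193) = 6560; fraction = 6560 / 28946 = 80/353.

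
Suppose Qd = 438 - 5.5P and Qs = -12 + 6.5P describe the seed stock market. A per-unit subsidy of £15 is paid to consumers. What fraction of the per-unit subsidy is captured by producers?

Producer share = 11/24

Pre-subsidy: 438 - 5.5P = -12 + 6.5P gives P* = 37.5, Q* = 231.75.
With the rebate, buyers effectively pay Pb = Ps − 15, where Ps is the price sellers receive.
Demand in terms of Ps becomes Qd = 438 − 5.5(Ps − 15) = 520.5 - 5.5Ps. Setting this equal to supply: 520.5 - 5.5Ps = -12 + 6.5Ps, so Ps = 44.375.
Buyers pay Pb = 44.375 − 15 = 29.375; Q' = -12 + 6.5·44.375 = 276.4375.
Buyers' price falls by P* − Pb = 37.5 − 29.375 = 8.125; sellers' price rises by Ps − P* = 44.375 − 37.5 = 6.875.
So producers capture 6.875/15 = 11/24 of each unit of subsidy.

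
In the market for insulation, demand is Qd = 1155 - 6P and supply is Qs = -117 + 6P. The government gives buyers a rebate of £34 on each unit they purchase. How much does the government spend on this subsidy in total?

Government cost = £21114

Pre-subsidy: 1155 - 6P = -117 + 6P gives P* = 106, Q* = 519.
With the rebate, buyers effectively pay Pb = Ps − 34, where Ps is the price sellers receive.
Demand in terms of Ps becomes Qd = 1155 − 6(Ps − 34) = 1359 - 6Ps. Setting this equal to supply: 1359 - 6Ps = -117 + 6Ps, so Ps = 123.
Buyers pay Pb = 123 − 34 = 89; Q' = -117 + 6·123 = 621.
Government outlay = subsidy × quantity = 34 × 621 = 21114.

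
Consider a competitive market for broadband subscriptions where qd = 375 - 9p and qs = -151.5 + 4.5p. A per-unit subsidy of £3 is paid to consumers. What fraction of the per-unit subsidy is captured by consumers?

Consumer share = 1/3

Pre-subsidy: 375 - 9p = -151.5 + 4.5p gives p* = 39, q* = 24.
With the rebate, buyers effectively pay pb = ps − 3, where ps is the price sellers receive.
Demand in terms of ps becomes qd = 375 − 9(ps − 3) = 402 - 9ps. Setting this equal to supply: 402 - 9ps = -151.5 + 4.5ps, so ps = 41.
Buyers pay pb = 41 − 3 = 38; q' = -151.5 + 4.5·41 = 33.
Buyers' price falls by p* − pb = 39 − 38 = 1; sellers' price rises by ps − p* = 41 − 39 = 2.
So consumers capture 1/3 = 1/3 of each unit of subsidy.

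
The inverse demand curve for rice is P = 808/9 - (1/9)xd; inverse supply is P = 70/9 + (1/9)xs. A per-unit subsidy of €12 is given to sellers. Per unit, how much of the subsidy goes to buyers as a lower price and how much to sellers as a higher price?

Buyers gain €6 per unit; sellers gain €6 per unit

Pre-subsidy: 808/9 - (1/9)x = 70/9 + (1/9)x gives x* = 369 and P* = 439/9.
With the subsidy, sellers receive Ps = Pb + 12 for each unit, where Pb is the price buyers pay.
On the curves, Pb = 808/9 - (1/9)x and Ps = 70/9 + (1/9)x; the wedge Ps − Pb = 12 gives 70/9 + (1/9)x − (808/9 - (1/9)x) = 12, so x' = 423.
Then Pb = 808/9 − (1/9)·423 = 385/9 and Ps = 70/9 + (1/9)·423 = 493/9.
Buyers' price falls by P* − Pb = 439/9 − 385/9 = 6; sellers' price rises by Ps − P* = 493/9 − 439/9 = 6.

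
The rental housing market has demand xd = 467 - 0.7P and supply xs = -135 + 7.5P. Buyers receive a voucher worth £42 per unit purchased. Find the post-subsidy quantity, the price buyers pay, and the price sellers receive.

Pre-subsidy: 467 - 0.7P = -135 + 7.5P gives P* = 3010/41, x* = 17040/41.
With the rebate, buyers effectively pay Pb = Ps − 42, where Ps is the price sellers receive.
Demand in terms of Ps becomes xd = 467 − 0.7(Ps − 42) = 496.4 - 0.7Ps. Setting this equal to supply: 496.4 - 0.7Ps = -135 + 7.5Ps, so Ps = 77.
Buyers pay Pb = 77 − 42 = 35; x' = -135 + 7.5·77 = 442.5.

x' = 442.5; buyers pay £35; sellers receive £77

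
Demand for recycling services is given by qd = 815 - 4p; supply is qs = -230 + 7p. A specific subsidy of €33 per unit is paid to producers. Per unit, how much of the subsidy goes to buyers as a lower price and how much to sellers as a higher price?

Pre-subsidy: 815 - 4p = -230 + 7p gives p* = 95, q* = 435.
With the subsidy, sellers receive ps = pb + 33 for each unit, where pb is the price buyers pay.
Supply in terms of pb becomes qs = -230 + 7(pb + 33) = 1 + 7pb. Setting this equal to demand: 815 - 4pb = 1 + 7pb, so pb = 74.
Sellers receive ps = 74 + 33 = 107; q' = 815 − 4·74 = 519.
Buyers' price falls by p* − pb = 95 − 74 = 21; sellers' price rises by ps − p* = 107 − 95 = 12.

Buyers gain €21 per unit; sellers gain €12 per unit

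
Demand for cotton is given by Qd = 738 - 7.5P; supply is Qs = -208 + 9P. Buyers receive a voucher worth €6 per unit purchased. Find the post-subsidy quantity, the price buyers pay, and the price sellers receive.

Pre-subsidy: 738 - 7.5P = -208 + 9P gives P* = 172/3, Q* = 308.
With the rebate, buyers effectively pay Pb = Ps − 6, where Ps is the price sellers receive.
Demand in terms of Ps becomes Qd = 738 − 7.5(Ps − 6) = 783 - 7.5Ps. Setting this equal to supply: 783 - 7.5Ps = -208 + 9Ps, so Ps = 1982/33.
Buyers pay Pb = 1982/33 − 6 = 1784/33; Q' = -208 + 9·(1982/33) = 3658/11.

Q' = 3658/11; buyers pay 1784/33; sellers receive 1982/33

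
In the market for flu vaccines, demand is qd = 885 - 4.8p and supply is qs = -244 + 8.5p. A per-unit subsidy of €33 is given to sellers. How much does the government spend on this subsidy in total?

Government cost = 2540241/133

Pre-subsidy: 885 - 4.8p = -244 + 8.5p gives p* = 11290/133, q* = 63513/133.
With the subsidy, sellers receive ps = pb + 33 for each unit, where pb is the price buyers pay.
Supply in terms of pb becomes qs = -244 + 8.5(pb + 33) = 36.5 + 8.5pb. Setting this equal to demand: 885 - 4.8pb = 36.5 + 8.5pb, so pb = 8485/133.
Sellers receive ps = 8485/133 + 33 = 12874/133; q' = 885 − 4.8·(8485/133) = 76977/133.
Government outlay = subsidy × quantity = 33 × 76977/133 = 2540241/133.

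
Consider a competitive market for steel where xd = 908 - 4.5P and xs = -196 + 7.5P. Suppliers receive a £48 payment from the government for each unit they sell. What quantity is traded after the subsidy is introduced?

Pre-subsidy: 908 - 4.5P = -196 + 7.5P gives P* = 92, x* = 494.
With the subsidy, sellers receive Ps = Pb + 48 for each unit, where Pb is the price buyers pay.
Supply in terms of Pb becomes xs = -196 + 7.5(Pb + 48) = 164 + 7.5Pb. Setting this equal to demand: 908 - 4.5Pb = 164 + 7.5Pb, so Pb = 62.
Sellers receive Ps = 62 + 48 = 110; x' = 908 − 4.5·62 = 629.

x' = 629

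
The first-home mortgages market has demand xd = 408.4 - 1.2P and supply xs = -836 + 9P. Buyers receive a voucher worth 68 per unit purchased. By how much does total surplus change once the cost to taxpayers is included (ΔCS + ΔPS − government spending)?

Net change in total surplus = -2448

Pre-subsidy: 408.4 - 1.2P = -836 + 9P gives P* = 122, x* = 262.
With the rebate, buyers effectively pay Pb = Ps − 68, where Ps is the price sellers receive.
Demand in terms of Ps becomes xd = 408.4 − 1.2(Ps − 68) = 490 - 1.2Ps. Setting this equal to supply: 490 - 1.2Ps = -836 + 9Ps, so Ps = 130.
Buyers pay Pb = 130 − 68 = 62; x' = -836 + 9·130 = 334.
ΔCS = ½(262 + 334)(122 − 62) = 17880; ΔPS = ½(262 + 334)(130 − 122) = 2384.
Government spending = 68 × 334 = 22712.
Net change = 17880 + 2384 − 22712 = -2448. The loss equals the DWL triangle ½·68·72.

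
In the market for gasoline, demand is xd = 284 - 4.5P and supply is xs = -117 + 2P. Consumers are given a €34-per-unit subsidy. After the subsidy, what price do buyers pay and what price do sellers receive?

Buyers pay 666/13; sellers receive 1108/13

Pre-subsidy: 284 - 4.5P = -117 + 2P gives P* = 802/13, x* = 83/13.
With the rebate, buyers effectively pay Pb = Ps − 34, where Ps is the price sellers receive.
Demand in terms of Ps becomes xd = 284 − 4.5(Ps − 34) = 437 - 4.5Ps. Setting this equal to supply: 437 - 4.5Ps = -117 + 2Ps, so Ps = 1108/13.
Buyers pay Pb = 1108/13 − 34 = 666/13; x' = -117 + 2·(1108/13) = 695/13.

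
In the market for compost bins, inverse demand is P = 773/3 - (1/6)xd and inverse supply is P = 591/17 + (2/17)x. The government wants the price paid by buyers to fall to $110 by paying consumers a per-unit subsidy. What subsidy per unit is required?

Required subsidy s = $29 per unit

At a buyer price of 110, quantity demanded is 1546 − 6·110 = 886.
Sellers supply 886 only when they receive Ps = 591/17 + (2/17)·886 = 139.
s = Ps − Pb = 139 − 110 = 29.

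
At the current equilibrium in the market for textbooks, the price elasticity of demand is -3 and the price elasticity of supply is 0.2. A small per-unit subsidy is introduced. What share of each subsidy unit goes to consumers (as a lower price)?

Consumer share = 0.0625

For a small subsidy around the equilibrium, the benefit split depends on the relative slopes, which at a point are proportional to the elasticities.
Buyer share = εs/(εs + |εd|) = 0.2/(0.2 + 3) = 0.0625; seller share = |εd|/(εs + |εd|) = 0.9375.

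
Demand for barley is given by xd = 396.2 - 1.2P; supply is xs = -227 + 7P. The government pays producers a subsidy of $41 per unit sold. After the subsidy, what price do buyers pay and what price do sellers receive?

Pre-subsidy: 396.2 - 1.2P = -227 + 7P gives P* = 76, x* = 305.
With the subsidy, sellers receive Ps = Pb + 41 for each unit, where Pb is the price buyers pay.
Supply in terms of Pb becomes xs = -227 + 7(Pb + 41) = 60 + 7Pb. Setting this equal to demand: 396.2 - 1.2Pb = 60 + 7Pb, so Pb = 41.
Sellers receive Ps = 41 + 41 = 82; x' = 396.2 − 1.2·41 = 347.

Buyers pay $41; sellers receive $82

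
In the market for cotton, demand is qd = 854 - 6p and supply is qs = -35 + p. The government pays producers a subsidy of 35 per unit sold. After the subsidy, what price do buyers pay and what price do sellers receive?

Pre-subsidy: 854 - 6p = -35 + p gives p* = 127, q* = 92.
With the subsidy, sellers receive ps = pb + 35 for each unit, where pb is the price buyers pay.
Supply in terms of pb becomes qs = -35 + 1(pb + 35) = 0 + pb. Setting this equal to demand: 854 - 6pb = 0 + pb, so pb = 122.
Sellers receive ps = 122 + 35 = 157; q' = 854 − 6·122 = 122.

Buyers pay 122; sellers receive 157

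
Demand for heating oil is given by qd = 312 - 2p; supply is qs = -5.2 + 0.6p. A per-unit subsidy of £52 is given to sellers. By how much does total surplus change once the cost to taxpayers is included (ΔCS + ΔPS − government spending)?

Pre-subsidy: 312 - 2p = -5.2 + 0.6p gives p* = 122, q* = 68.
With the subsidy, sellers receive ps = pb + 52 for each unit, where pb is the price buyers pay.
Supply in terms of pb becomes qs = -5.2 + 0.6(pb + 52) = 26 + 0.6pb. Setting this equal to demand: 312 - 2pb = 26 + 0.6pb, so pb = 110.
Sellers receive ps = 110 + 52 = 162; q' = 312 − 2·110 = 92.
ΔCS = ½(68 + 92)(122 − 110) = 960; ΔPS = ½(68 + 92)(162 − 122) = 3200.
Government spending = 52 × 92 = 4784.
Net change = 960 + 3200 − 4784 = -624. The loss equals the DWL triangle ½·52·24.

Net change in total surplus = -£624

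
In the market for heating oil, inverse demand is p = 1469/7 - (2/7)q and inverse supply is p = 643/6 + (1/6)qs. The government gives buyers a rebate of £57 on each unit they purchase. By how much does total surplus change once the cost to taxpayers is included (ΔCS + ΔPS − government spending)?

Pre-subsidy: 1469/7 - (2/7)q = 643/6 + (1/6)q gives q* = 227 and p* = 145.
With the rebate, buyers effectively pay pb = ps − 57, where ps is the price sellers receive.
On the curves, pb = 1469/7 - (2/7)q and ps = 643/6 + (1/6)q; the wedge ps − pb = 57 gives 643/6 + (1/6)q − (1469/7 - (2/7)q) = 57, so q' = 353.
Then pb = 1469/7 − (2/7)·353 = 109 and ps = 643/6 + (1/6)·353 = 166.
ΔCS = ½(227 + 353)(145 − 109) = 10440; ΔPS = ½(227 + 353)(166 − 145) = 6090.
Government spending = 57 × 353 = 20121.
Net change = 10440 + 6090 − 20121 = -3591. The loss equals the DWL triangle ½·57·126.

Net change in total surplus = -£3591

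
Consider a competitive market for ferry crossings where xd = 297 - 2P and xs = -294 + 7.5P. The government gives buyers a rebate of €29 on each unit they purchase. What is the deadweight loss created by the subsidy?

Pre-subsidy: 297 - 2P = -294 + 7.5P gives P* = 1182/19, x* = 3279/19.
With the rebate, buyers effectively pay Pb = Ps − 29, where Ps is the price sellers receive.
Demand in terms of Ps becomes xd = 297 − 2(Ps − 29) = 355 - 2Ps. Setting this equal to supply: 355 - 2Ps = -294 + 7.5Ps, so Ps = 1298/19.
Buyers pay Pb = 1298/19 − 29 = 747/19; x' = -294 + 7.5·(1298/19) = 4149/19.
The subsidy expands output by 4149/19 − 3279/19 = 870/19 past the efficient level; on those units the gap between marginal cost and willingness to pay runs from 0 up to 29.
DWL = ½ × 29 × 870/19 = 12615/19.

Deadweight loss = 12615/19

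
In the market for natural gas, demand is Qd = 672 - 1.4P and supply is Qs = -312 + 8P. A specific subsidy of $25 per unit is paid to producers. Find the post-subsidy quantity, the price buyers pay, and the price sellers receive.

Q' = 26096/47; buyers pay 3920/47; sellers receive 5095/47

Pre-subsidy: 672 - 1.4P = -312 + 8P gives P* = 4920/47, Q* = 24696/47.
With the subsidy, sellers receive Ps = Pb + 25 for each unit, where Pb is the price buyers pay.
Supply in terms of Pb becomes Qs = -312 + 8(Pb + 25) = -112 + 8Pb. Setting this equal to demand: 672 - 1.4Pb = -112 + 8Pb, so Pb = 3920/47.
Sellers receive Ps = 3920/47 + 25 = 5095/47; Q' = 672 − 1.4·(3920/47) = 26096/47.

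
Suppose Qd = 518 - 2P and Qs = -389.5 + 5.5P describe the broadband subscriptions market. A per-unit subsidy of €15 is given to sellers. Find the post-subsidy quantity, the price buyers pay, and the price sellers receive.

Pre-subsidy: 518 - 2P = -389.5 + 5.5P gives P* = 121, Q* = 276.
With the subsidy, sellers receive Ps = Pb + 15 for each unit, where Pb is the price buyers pay.
Supply in terms of Pb becomes Qs = -389.5 + 5.5(Pb + 15) = -307 + 5.5Pb. Setting this equal to demand: 518 - 2Pb = -307 + 5.5Pb, so Pb = 110.
Sellers receive Ps = 110 + 15 = 125; Q' = 518 − 2·110 = 298.

Q' = 298; buyers pay €110; sellers receive €125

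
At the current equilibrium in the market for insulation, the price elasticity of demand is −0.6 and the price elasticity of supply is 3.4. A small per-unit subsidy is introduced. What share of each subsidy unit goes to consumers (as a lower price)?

Consumer share = 0.85

For a small subsidy around the equilibrium, the benefit split depends on the relative slopes, which at a point are proportional to the elasticities.
Buyer share = εs/(εs + |εd|) = 3.4/(3.4 + 0.6) = 0.85; seller share = |εd|/(εs + |εd|) = 0.15.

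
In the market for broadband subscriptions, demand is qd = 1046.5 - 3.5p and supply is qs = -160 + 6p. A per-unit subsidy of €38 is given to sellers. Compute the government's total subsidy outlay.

Pre-subsidy: 1046.5 - 3.5p = -160 + 6p gives p* = 127, q* = 602.
With the subsidy, sellers receive ps = pb + 38 for each unit, where pb is the price buyers pay.
Supply in terms of pb becomes qs = -160 + 6(pb + 38) = 68 + 6pb. Setting this equal to demand: 1046.5 - 3.5pb = 68 + 6pb, so pb = 103.
Sellers receive ps = 103 + 38 = 141; q' = 1046.5 − 3.5·103 = 686.
Government outlay = subsidy × quantity = 38 × 686 = 26068.

Government cost = €26068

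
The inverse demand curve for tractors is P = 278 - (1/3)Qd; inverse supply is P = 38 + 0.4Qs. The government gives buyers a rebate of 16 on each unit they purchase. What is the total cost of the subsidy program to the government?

Government cost = 61440/11

Pre-subsidy: 278 - (1/3)Q = 38 + 0.4Q gives Q* = 3600/11 and P* = 1858/11.
With the rebate, buyers effectively pay Pb = Ps − 16, where Ps is the price sellers receive.
On the curves, Pb = 278 - (1/3)Q and Ps = 38 + 0.4Q; the wedge Ps − Pb = 16 gives 38 + 0.4Q − (278 - (1/3)Q) = 16, so Q' = 3840/11.
Then Pb = 278 − (1/3)·(3840/11) = 1778/11 and Ps = 38 + 0.4·(3840/11) = 1954/11.
Government outlay = subsidy × quantity = 16 × 3840/11 = 61440/11.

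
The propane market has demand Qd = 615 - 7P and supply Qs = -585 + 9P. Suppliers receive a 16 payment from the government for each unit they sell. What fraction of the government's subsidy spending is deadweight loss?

DWL / government spending = 7/34

Pre-subsidy: 615 - 7P = -585 + 9P gives P* = 75, Q* = 90.
With the subsidy, sellers receive Ps = Pb + 16 for each unit, where Pb is the price buyers pay.
Supply in terms of Pb becomes Qs = -585 + 9(Pb + 16) = -441 + 9Pb. Setting this equal to demand: 615 - 7Pb = -441 + 9Pb, so Pb = 66.
Sellers receive Ps = 66 + 16 = 82; Q' = 615 − 7·66 = 153.
ΔCS = ½(90 + 153)(75 − 66) = 1093.5; ΔPS = ½(90 + 153)(82 − 75) = 850.5.
Government spending = 16 × 153 = 2448.
DWL = ½ × 16 × (153 − 90) = 504; fraction = 504 / 2448 = 7/34.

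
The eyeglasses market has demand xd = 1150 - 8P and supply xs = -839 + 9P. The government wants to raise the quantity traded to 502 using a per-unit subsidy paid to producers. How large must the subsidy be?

Required subsidy s = 68 per unit

At x = 502, invert demand for the buyer price: Pb = (1150 − 502)/8 = 81; invert supply for the seller price: Ps = (502 − (-839))/9 = 149.
The subsidy must fill the gap: s = Ps − Pb = 149 − 81 = 68.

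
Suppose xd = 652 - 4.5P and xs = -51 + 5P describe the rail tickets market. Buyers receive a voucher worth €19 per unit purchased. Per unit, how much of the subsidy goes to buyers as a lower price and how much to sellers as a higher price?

Buyers gain €10 per unit; sellers gain €9 per unit

Pre-subsidy: 652 - 4.5P = -51 + 5P gives P* = 74, x* = 319.
With the rebate, buyers effectively pay Pb = Ps − 19, where Ps is the price sellers receive.
Demand in terms of Ps becomes xd = 652 − 4.5(Ps − 19) = 737.5 - 4.5Ps. Setting this equal to supply: 737.5 - 4.5Ps = -51 + 5Ps, so Ps = 83.
Buyers pay Pb = 83 − 19 = 64; x' = -51 + 5·83 = 364.
Buyers' price falls by P* − Pb = 74 − 64 = 10; sellers' price rises by Ps − P* = 83 − 74 = 9.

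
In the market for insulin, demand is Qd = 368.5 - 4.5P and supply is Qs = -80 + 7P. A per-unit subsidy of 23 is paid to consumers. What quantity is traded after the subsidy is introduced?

Pre-subsidy: 368.5 - 4.5P = -80 + 7P gives P* = 39, Q* = 193.
With the rebate, buyers effectively pay Pb = Ps − 23, where Ps is the price sellers receive.
Demand in terms of Ps becomes Qd = 368.5 − 4.5(Ps − 23) = 472 - 4.5Ps. Setting this equal to supply: 472 - 4.5Ps = -80 + 7Ps, so Ps = 48.
Buyers pay Pb = 48 − 23 = 25; Q' = -80 + 7·48 = 256.

Q' = 256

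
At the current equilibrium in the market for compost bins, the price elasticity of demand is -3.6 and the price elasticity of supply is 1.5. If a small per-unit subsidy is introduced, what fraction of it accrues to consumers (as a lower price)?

For a small subsidy around the equilibrium, the benefit split depends on the relative slopes, which at a point are proportional to the elasticities.
Buyer share = εs/(εs + |εd|) = 1.5/(1.5 + 3.6) = 5/17; seller share = |εd|/(εs + |εd|) = 12/17.

Consumer share = 5/17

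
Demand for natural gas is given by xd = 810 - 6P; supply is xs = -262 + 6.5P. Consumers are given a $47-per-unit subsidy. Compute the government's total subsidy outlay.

Pre-subsidy: 810 - 6P = -262 + 6.5P gives P* = 85.76, x* = 295.44.
With the rebate, buyers effectively pay Pb = Ps − 47, where Ps is the price sellers receive.
Demand in terms of Ps becomes xd = 810 − 6(Ps − 47) = 1092 - 6Ps. Setting this equal to supply: 1092 - 6Ps = -262 + 6.5Ps, so Ps = 108.32.
Buyers pay Pb = 108.32 − 47 = 61.32; x' = -262 + 6.5·108.32 = 442.08.
Government outlay = subsidy × quantity = 47 × 442.08 = 20777.76.

Government cost = $20777.76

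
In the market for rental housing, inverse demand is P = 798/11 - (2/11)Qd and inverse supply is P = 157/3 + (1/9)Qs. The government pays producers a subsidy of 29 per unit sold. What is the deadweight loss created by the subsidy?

Pre-subsidy: 798/11 - (2/11)Q = 157/3 + (1/9)Q gives Q* = 69 and P* = 60.
With the subsidy, sellers receive Ps = Pb + 29 for each unit, where Pb is the price buyers pay.
On the curves, Pb = 798/11 - (2/11)Q and Ps = 157/3 + (1/9)Q; the wedge Ps − Pb = 29 gives 157/3 + (1/9)Q − (798/11 - (2/11)Q) = 29, so Q' = 168.
Then Pb = 798/11 − (2/11)·168 = 42 and Ps = 157/3 + (1/9)·168 = 71.
The subsidy expands output by 168 − 69 = 99 past the efficient level; on those units the gap between marginal cost and willingness to pay runs from 0 up to 29.
DWL = ½ × 29 × 99 = 1435.5.

Deadweight loss = 1435.5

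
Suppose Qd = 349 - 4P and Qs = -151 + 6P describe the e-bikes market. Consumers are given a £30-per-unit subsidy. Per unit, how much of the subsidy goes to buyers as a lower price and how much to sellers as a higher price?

Buyers gain £18 per unit; sellers gain £12 per unit

Pre-subsidy: 349 - 4P = -151 + 6P gives P* = 50, Q* = 149.
With the rebate, buyers effectively pay Pb = Ps − 30, where Ps is the price sellers receive.
Demand in terms of Ps becomes Qd = 349 − 4(Ps − 30) = 469 - 4Ps. Setting this equal to supply: 469 - 4Ps = -151 + 6Ps, so Ps = 62.
Buyers pay Pb = 62 − 30 = 32; Q' = -151 + 6·62 = 221.
Buyers' price falls by P* − Pb = 50 − 32 = 18; sellers' price rises by Ps − P* = 62 − 50 = 12.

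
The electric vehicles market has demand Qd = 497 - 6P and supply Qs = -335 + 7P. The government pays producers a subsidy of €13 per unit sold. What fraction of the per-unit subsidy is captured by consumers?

Consumer share = 7/13

Pre-subsidy: 497 - 6P = -335 + 7P gives P* = 64, Q* = 113.
With the subsidy, sellers receive Ps = Pb + 13 for each unit, where Pb is the price buyers pay.
Supply in terms of Pb becomes Qs = -335 + 7(Pb + 13) = -244 + 7Pb. Setting this equal to demand: 497 - 6Pb = -244 + 7Pb, so Pb = 57.
Sellers receive Ps = 57 + 13 = 70; Q' = 497 − 6·57 = 155.
Buyers' price falls by P* − Pb = 64 − 57 = 7; sellers' price rises by Ps − P* = 70 − 64 = 6.
So consumers capture 7/13 = 7/13 of each unit of subsidy.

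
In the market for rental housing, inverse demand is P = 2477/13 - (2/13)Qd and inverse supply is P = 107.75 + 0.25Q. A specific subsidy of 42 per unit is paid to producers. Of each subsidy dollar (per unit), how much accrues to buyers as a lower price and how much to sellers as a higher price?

Buyers gain 16 per unit; sellers gain 26 per unit

Pre-subsidy: 2477/13 - (2/13)Q = 107.75 + 0.25Q gives Q* = 205 and P* = 159.
With the subsidy, sellers receive Ps = Pb + 42 for each unit, where Pb is the price buyers pay.
On the curves, Pb = 2477/13 - (2/13)Q and Ps = 107.75 + 0.25Q; the wedge Ps − Pb = 42 gives 107.75 + 0.25Q − (2477/13 - (2/13)Q) = 42, so Q' = 309.
Then Pb = 2477/13 − (2/13)·309 = 143 and Ps = 107.75 + 0.25·309 = 185.
Buyers' price falls by P* − Pb = 159 − 143 = 16; sellers' price rises by Ps − P* = 185 − 159 = 26.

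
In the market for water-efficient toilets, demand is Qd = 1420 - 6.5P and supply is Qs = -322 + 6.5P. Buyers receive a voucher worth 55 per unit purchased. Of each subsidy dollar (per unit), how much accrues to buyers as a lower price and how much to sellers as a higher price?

Buyers gain 27.5 per unit; sellers gain 27.5 per unit

Pre-subsidy: 1420 - 6.5P = -322 + 6.5P gives P* = 134, Q* = 549.
With the rebate, buyers effectively pay Pb = Ps − 55, where Ps is the price sellers receive.
Demand in terms of Ps becomes Qd = 1420 − 6.5(Ps − 55) = 1777.5 - 6.5Ps. Setting this equal to supply: 1777.5 - 6.5Ps = -322 + 6.5Ps, so Ps = 161.5.
Buyers pay Pb = 161.5 − 55 = 106.5; Q' = -322 + 6.5·161.5 = 727.75.
Buyers' price falls by P* − Pb = 134 − 106.5 = 27.5; sellers' price rises by Ps − P* = 161.5 − 134 = 27.5.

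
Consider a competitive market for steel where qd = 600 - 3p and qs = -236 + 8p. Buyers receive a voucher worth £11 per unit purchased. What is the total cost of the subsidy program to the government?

Pre-subsidy: 600 - 3p = -236 + 8p gives p* = 76, q* = 372.
With the rebate, buyers effectively pay pb = ps − 11, where ps is the price sellers receive.
Demand in terms of ps becomes qd = 600 − 3(ps − 11) = 633 - 3ps. Setting this equal to supply: 633 - 3ps = -236 + 8ps, so ps = 79.
Buyers pay pb = 79 − 11 = 68; q' = -236 + 8·79 = 396.
Government outlay = subsidy × quantity = 11 × 396 = 4356.

Government cost = £4356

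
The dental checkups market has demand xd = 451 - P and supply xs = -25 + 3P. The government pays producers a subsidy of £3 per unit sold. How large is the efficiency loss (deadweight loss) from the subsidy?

Pre-subsidy: 451 - P = -25 + 3P gives P* = 119, x* = 332.
With the subsidy, sellers receive Ps = Pb + 3 for each unit, where Pb is the price buyers pay.
Supply in terms of Pb becomes xs = -25 + 3(Pb + 3) = -16 + 3Pb. Setting this equal to demand: 451 - Pb = -16 + 3Pb, so Pb = 116.75.
Sellers receive Ps = 116.75 + 3 = 119.75; x' = 451 − 1·116.75 = 334.25.
The subsidy expands output by 334.25 − 332 = 2.25 past the efficient level; on those units the gap between marginal cost and willingness to pay runs from 0 up to 3.
DWL = ½ × 3 × 2.25 = 3.375.

Deadweight loss = £3.375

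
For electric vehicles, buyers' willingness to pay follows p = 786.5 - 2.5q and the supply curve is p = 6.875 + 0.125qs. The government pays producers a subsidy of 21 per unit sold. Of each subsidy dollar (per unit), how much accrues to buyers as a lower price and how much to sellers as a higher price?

Pre-subsidy: 786.5 - 2.5q = 6.875 + 0.125q gives q* = 297 and p* = 44.
With the subsidy, sellers receive ps = pb + 21 for each unit, where pb is the price buyers pay.
On the curves, pb = 786.5 - 2.5q and ps = 6.875 + 0.125q; the wedge ps − pb = 21 gives 6.875 + 0.125q − (786.5 - 2.5q) = 21, so q' = 305.
Then pb = 786.5 − 2.5·305 = 24 and ps = 6.875 + 0.125·305 = 45.
Buyers' price falls by p* − pb = 44 − 24 = 20; sellers' price rises by ps − p* = 45 − 44 = 1.

Buyers gain 20 per unit; sellers gain 1 per unit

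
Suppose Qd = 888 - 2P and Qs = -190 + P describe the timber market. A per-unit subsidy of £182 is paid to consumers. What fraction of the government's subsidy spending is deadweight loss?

DWL / government spending = 91/436

Pre-subsidy: 888 - 2P = -190 + P gives P* = 1078/3, Q* = 508/3.
With the rebate, buyers effectively pay Pb = Ps − 182, where Ps is the price sellers receive.
Demand in terms of Ps becomes Qd = 888 − 2(Ps − 182) = 1252 - 2Ps. Setting this equal to supply: 1252 - 2Ps = -190 + Ps, so Ps = 1442/3.
Buyers pay Pb = 1442/3 − 182 = 896/3; Q' = -190 + 1·(1442/3) = 872/3.
ΔCS = ½(508/3 + 872/3)(1078/3 − 896/3) = 41860/3; ΔPS = ½(508/3 + 872/3)(1442/3 − 1078/3) = 83720/3.
Government spending = 182 × 872/3 = 158704/3.
DWL = ½ × 182 × (872/3 − 508/3) = 33124/3; fraction = (33124/3) / (158704/3) = 91/436.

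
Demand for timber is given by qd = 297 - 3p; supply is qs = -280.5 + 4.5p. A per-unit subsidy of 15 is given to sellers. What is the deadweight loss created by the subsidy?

Deadweight loss = 202.5

Pre-subsidy: 297 - 3p = -280.5 + 4.5p gives p* = 77, q* = 66.
With the subsidy, sellers receive ps = pb + 15 for each unit, where pb is the price buyers pay.
Supply in terms of pb becomes qs = -280.5 + 4.5(pb + 15) = -213 + 4.5pb. Setting this equal to demand: 297 - 3pb = -213 + 4.5pb, so pb = 68.
Sellers receive ps = 68 + 15 = 83; q' = 297 − 3·68 = 93.
The subsidy expands output by 93 − 66 = 27 past the efficient level; on those units the gap between marginal cost and willingness to pay runs from 0 up to 15.
DWL = ½ × 15 × 27 = 202.5.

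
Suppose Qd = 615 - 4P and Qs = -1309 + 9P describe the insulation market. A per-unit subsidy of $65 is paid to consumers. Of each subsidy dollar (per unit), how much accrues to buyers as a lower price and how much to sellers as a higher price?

Buyers gain $45 per unit; sellers gain $20 per unit

Pre-subsidy: 615 - 4P = -1309 + 9P gives P* = 148, Q* = 23.
With the rebate, buyers effectively pay Pb = Ps − 65, where Ps is the price sellers receive.
Demand in terms of Ps becomes Qd = 615 − 4(Ps − 65) = 875 - 4Ps. Setting this equal to supply: 875 - 4Ps = -1309 + 9Ps, so Ps = 168.
Buyers pay Pb = 168 − 65 = 103; Q' = -1309 + 9·168 = 203.
Buyers' price falls by P* − Pb = 148 − 103 = 45; sellers' price rises by Ps − P* = 168 − 148 = 20.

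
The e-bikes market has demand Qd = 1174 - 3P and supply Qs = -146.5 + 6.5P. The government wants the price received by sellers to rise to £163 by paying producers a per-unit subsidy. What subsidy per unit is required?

At a seller price of 163, quantity supplied is -146.5 + 6.5·163 = 913.
Buyers absorb 913 only when they pay Pb with 1174 − 3·Pb = 913, i.e. Pb = 87.
s = Ps − Pb = 163 − 87 = 76.

Required subsidy s = £76 per unit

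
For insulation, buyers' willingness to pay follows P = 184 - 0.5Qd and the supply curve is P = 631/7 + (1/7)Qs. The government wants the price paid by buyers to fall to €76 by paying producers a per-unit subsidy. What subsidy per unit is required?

Required subsidy s = €45 per unit

At a buyer price of 76, quantity demanded is 368 − 2·76 = 216.
Sellers supply 216 only when they receive Ps = 631/7 + (1/7)·216 = 121.
s = Ps − Pb = 121 − 76 = 45.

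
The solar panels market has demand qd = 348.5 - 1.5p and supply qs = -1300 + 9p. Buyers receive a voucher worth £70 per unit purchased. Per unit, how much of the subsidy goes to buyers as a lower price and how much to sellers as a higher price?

Pre-subsidy: 348.5 - 1.5p = -1300 + 9p gives p* = 157, q* = 113.
With the rebate, buyers effectively pay pb = ps − 70, where ps is the price sellers receive.
Demand in terms of ps becomes qd = 348.5 − 1.5(ps − 70) = 453.5 - 1.5ps. Setting this equal to supply: 453.5 - 1.5ps = -1300 + 9ps, so ps = 167.
Buyers pay pb = 167 − 70 = 97; q' = -1300 + 9·167 = 203.
Buyers' price falls by p* − pb = 157 − 97 = 60; sellers' price rises by ps − p* = 167 − 157 = 10.

Buyers gain £60 per unit; sellers gain £10 per unit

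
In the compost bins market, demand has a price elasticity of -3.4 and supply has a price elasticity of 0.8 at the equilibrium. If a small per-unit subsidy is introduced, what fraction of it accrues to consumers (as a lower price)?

For a small subsidy around the equilibrium, the benefit split depends on the relative slopes, which at a point are proportional to the elasticities.
Buyer share = εs/(εs + |εd|) = 0.8/(0.8 + 3.4) = 4/21; seller share = |εd|/(εs + |εd|) = 17/21.

Consumer share = 4/21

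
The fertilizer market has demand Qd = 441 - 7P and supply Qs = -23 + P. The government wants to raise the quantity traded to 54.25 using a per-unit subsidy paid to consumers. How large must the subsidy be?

Required subsidy s = 22 per unit

At Q = 54.25, invert demand for the buyer price: Pb = (441 − 54.25)/7 = 55.25; invert supply for the seller price: Ps = (54.25 − (-23))/1 = 77.25.
The subsidy must fill the gap: s = Ps − Pb = 77.25 − 55.25 = 22.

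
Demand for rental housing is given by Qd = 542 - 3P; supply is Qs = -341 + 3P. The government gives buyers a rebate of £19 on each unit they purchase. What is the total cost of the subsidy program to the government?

Government cost = £2451

Pre-subsidy: 542 - 3P = -341 + 3P gives P* = 883/6, Q* = 100.5.
With the rebate, buyers effectively pay Pb = Ps − 19, where Ps is the price sellers receive.
Demand in terms of Ps becomes Qd = 542 − 3(Ps − 19) = 599 - 3Ps. Setting this equal to supply: 599 - 3Ps = -341 + 3Ps, so Ps = 470/3.
Buyers pay Pb = 470/3 − 19 = 413/3; Q' = -341 + 3·(470/3) = 129.
Government outlay = subsidy × quantity = 19 × 129 = 2451.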